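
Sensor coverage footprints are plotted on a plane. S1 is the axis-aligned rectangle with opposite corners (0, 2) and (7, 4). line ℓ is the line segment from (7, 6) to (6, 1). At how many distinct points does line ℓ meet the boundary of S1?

The segment meets the boundary at (6.2,2), (6.6,4).

2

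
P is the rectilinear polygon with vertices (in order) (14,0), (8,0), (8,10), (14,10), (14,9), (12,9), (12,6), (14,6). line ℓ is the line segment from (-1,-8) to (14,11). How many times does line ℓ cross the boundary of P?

The segment meets the boundary at (13.211,10), (12,8.467), (8,3.4), (12.421,9).

4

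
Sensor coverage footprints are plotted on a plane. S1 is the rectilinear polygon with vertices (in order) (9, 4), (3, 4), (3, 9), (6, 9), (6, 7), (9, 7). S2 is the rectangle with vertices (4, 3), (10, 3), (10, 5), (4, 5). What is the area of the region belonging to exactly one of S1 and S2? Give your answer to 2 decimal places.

|S1| = 24, |S2| = 12, |S1∩S2| = 5.
|S1 △ S2| = |S1| + |S2| − 2·|S1∩S2| = 24 + 12 − 10 = 26.00.

26.00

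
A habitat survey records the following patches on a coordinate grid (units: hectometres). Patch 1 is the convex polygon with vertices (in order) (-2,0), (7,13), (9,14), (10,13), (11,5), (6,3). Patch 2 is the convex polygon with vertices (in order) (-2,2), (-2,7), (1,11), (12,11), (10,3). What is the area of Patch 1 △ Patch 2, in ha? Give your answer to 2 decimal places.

|Patch 1| = 76, |Patch 2| = 104, |Patch 1∩Patch 2| = 61.0887.
|Patch 1 △ Patch 2| = |Patch 1| + |Patch 2| − 2·|Patch 1∩Patch 2| = 76 + 104 − 122.1775 = 57.82.

57.82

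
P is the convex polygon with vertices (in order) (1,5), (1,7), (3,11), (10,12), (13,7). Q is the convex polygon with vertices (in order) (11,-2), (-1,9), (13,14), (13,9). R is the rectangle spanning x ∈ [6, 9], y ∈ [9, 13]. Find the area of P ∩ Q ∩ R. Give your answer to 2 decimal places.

The intersection is the polygon with vertices (9,11.857), (9,9), (6,9), (6,11.429).
By the shoelace formula its area is 7.93.

7.93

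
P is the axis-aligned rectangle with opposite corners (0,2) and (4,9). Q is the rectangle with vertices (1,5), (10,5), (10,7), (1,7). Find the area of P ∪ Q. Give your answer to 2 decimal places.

40.00

By inclusion–exclusion:
Individual areas: |P| = 28, |Q| = 18.
|P∩Q|: x∈[1,4], y∈[5,7] → 3·2 = 6.
|P ∪ Q| = 46 − 6 = 40.00.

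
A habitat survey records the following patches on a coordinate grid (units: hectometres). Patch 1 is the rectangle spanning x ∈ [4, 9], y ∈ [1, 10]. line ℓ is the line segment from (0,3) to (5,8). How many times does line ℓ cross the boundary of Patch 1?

1

The segment meets the boundary at (4,7).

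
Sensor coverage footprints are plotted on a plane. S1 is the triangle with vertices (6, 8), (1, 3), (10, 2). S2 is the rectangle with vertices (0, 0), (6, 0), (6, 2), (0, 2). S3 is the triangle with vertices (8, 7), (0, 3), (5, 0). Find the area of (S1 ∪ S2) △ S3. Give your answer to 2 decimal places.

24.47

|S1 ∪ S2| = 37.
|(S1 ∪ S2) ∩ S3| = 17.2652.
|(S1 ∪ S2) △ S3| = 37 + 22 − 34.5305 = 24.47.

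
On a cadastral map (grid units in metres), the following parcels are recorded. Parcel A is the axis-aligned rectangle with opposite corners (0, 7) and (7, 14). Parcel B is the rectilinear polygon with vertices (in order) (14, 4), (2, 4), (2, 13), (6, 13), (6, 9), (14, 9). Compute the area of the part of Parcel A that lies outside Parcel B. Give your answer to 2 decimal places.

|Parcel A| = 49, |Parcel A∩Parcel B| = 26.
|Parcel A ∖ Parcel B| = |Parcel A| − |Parcel A∩Parcel B| = 49 − 26 = 23.00.

23.00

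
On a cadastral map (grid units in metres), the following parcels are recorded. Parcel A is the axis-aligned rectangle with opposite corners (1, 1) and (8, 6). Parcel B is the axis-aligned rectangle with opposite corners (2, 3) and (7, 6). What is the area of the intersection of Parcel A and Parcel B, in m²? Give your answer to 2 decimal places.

|Parcel A∩Parcel B|: x∈[2,7], y∈[3,6] → 5·3 = 15.

15.00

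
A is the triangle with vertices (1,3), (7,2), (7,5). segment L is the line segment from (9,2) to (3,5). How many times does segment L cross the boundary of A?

2

The segment meets the boundary at (4.6,4.2), (7,3).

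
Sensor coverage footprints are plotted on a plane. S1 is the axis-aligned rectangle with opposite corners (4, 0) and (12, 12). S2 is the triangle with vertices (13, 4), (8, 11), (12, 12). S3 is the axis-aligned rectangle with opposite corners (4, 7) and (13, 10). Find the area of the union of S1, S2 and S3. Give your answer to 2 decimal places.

By inclusion–exclusion:
Individual areas: |S1| = 96, |S2| = 16.5, |S3| = 27.
|S1∩S2| = 13.2.
|S1∩S3|: x∈[4,12], y∈[7,10] → 8·3 = 24.
|S2∩S3| = 7.9554.
|S1∩S2∩S3| = 6.6429.
|S1 ∪ S2 ∪ S3| = 139.5 − 45.1554 + 6.6429 = 100.99.

100.99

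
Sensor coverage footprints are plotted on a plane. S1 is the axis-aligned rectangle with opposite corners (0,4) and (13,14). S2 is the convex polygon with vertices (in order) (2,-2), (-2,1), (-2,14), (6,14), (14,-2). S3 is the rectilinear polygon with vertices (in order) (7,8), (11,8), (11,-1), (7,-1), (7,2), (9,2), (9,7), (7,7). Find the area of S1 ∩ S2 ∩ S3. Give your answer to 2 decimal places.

The intersection is the polygon with vertices (11,4), (9,4), (9,7), (7,7), (7,8), (9,8).
By the shoelace formula its area is 6.00.

6.00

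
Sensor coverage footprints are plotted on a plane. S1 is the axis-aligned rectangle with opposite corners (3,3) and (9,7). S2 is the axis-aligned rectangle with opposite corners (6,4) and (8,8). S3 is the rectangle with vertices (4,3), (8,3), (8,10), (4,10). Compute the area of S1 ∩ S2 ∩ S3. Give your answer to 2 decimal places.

6.00

The intersection is the polygon with vertices (8,4), (6,4), (6,7), (8,7).
By the shoelace formula its area is 6.00.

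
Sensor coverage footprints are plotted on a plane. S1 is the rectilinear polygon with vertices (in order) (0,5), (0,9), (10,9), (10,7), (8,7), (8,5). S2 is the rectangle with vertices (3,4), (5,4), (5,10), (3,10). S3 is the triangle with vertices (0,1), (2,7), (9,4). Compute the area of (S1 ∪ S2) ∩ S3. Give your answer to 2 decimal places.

The region (S1 ∪ S2) ∩ S3 is the polygon with vertices (5,5), (5,4), (3,4), (3,5), (1.333,5), (2,7), (6.667,5).
By the shoelace formula its area is 7.33.

7.33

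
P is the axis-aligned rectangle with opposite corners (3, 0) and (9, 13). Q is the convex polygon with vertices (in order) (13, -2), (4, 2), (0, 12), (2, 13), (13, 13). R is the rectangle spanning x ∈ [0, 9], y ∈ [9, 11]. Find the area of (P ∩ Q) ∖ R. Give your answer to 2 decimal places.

|P ∩ Q| = 70.25.
|(P ∩ Q) ∩ R| = 12.
|(P ∩ Q) ∖ R| = 70.25 − 12 = 58.25.

58.25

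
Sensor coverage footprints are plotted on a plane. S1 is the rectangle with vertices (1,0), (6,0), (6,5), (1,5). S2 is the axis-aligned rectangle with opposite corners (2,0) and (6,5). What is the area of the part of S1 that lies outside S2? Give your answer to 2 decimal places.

|S1∩S2|: x∈[2,6], y∈[0,5] → 4·5 = 20.
|S1| = 25.
|S1 ∖ S2| = |S1| − |S1∩S2| = 25 − 20 = 5.00.

5.00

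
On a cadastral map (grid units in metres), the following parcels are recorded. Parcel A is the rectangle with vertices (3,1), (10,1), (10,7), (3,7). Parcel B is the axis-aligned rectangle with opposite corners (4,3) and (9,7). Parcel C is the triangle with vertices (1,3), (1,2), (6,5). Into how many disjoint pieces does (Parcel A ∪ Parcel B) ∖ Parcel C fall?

(Parcel A ∪ Parcel B) ∖ Parcel C is a single connected region.

1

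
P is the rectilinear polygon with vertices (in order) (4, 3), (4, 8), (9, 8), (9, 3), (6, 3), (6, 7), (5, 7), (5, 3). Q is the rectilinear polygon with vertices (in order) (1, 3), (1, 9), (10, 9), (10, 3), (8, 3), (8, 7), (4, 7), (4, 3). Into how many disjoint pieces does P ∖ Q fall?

2

P ∖ Q splits into 2 disjoint pieces (area 4, area 8).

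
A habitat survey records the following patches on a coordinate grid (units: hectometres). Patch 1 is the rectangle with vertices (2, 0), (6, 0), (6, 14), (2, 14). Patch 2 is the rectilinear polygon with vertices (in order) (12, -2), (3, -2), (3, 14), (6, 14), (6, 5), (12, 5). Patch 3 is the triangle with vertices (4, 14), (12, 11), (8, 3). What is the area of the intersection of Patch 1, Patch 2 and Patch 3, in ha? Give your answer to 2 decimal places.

The intersection is the polygon with vertices (6,8.5), (4,14), (6,13.25).
By the shoelace formula its area is 4.75.

4.75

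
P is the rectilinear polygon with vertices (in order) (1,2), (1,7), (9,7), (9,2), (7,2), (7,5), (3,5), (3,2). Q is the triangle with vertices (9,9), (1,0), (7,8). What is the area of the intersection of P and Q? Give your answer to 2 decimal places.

1.81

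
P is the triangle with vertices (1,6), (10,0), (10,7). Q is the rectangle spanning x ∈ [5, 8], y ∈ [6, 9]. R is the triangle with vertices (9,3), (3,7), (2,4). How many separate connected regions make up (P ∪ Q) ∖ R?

(P ∪ Q) ∖ R splits into 2 disjoint pieces (area 28.697, area 0.9178).

2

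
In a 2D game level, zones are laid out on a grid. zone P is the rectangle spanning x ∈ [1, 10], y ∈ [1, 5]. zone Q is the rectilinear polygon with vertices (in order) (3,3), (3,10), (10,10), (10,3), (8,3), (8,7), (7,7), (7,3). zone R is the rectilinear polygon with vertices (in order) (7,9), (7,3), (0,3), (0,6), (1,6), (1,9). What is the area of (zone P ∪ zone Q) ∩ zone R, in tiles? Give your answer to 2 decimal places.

28.00

The region (zone P ∪ zone Q) ∩ zone R is the polygon with vertices (1,5), (3,5), (3,9), (7,9), (7,7), (7,5), (7,3), (1,3).
By the shoelace formula its area is 28.00.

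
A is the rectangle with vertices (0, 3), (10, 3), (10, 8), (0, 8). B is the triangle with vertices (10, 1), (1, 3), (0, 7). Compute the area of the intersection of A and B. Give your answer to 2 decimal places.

11.33

The intersection is the polygon with vertices (1,3), (0,7), (6.667,3).
By the shoelace formula its area is 11.33.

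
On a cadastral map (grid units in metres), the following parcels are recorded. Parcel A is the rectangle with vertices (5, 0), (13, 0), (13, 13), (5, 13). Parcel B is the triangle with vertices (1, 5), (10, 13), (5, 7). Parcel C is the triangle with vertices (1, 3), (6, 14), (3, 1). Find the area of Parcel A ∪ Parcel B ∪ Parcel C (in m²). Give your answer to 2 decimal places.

By inclusion–exclusion:
Individual areas: |Parcel A| = 104, |Parcel B| = 7, |Parcel C| = 16.
|Parcel A∩Parcel B| = 3.8889.
|Parcel A∩Parcel C| = 0.9548.
|Parcel B∩Parcel C| = 2.0138.
|Parcel A∩Parcel B∩Parcel C| = 0.
|Parcel A ∪ Parcel B ∪ Parcel C| = 127 − 6.8575 + 0 = 120.14.

120.14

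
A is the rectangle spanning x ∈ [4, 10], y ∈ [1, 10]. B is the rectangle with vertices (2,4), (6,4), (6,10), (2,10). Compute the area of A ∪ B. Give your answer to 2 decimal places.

66.00

By inclusion–exclusion:
Individual areas: |A| = 54, |B| = 24.
|A∩B|: x∈[4,6], y∈[4,10] → 2·6 = 12.
|A ∪ B| = 78 − 12 = 66.00.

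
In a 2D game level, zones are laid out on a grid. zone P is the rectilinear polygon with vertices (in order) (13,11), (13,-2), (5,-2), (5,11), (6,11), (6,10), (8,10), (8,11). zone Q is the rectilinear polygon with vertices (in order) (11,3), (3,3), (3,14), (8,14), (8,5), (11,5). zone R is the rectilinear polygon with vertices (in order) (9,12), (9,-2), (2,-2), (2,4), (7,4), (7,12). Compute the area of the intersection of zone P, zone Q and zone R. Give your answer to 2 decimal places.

11.00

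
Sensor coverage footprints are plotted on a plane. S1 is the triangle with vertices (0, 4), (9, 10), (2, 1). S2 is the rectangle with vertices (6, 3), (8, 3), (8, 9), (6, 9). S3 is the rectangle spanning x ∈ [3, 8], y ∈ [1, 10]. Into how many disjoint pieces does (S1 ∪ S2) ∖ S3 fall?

2

(S1 ∪ S2) ∖ S3 splits into 2 disjoint pieces (area 0.3095, area 8.3571).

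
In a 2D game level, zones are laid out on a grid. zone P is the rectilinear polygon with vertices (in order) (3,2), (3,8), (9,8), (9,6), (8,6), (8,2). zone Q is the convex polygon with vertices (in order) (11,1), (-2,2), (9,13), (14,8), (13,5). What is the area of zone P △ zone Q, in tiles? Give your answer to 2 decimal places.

72.00

|zone P| = 32, |zone Q| = 103, |zone P∩zone Q| = 31.5.
|zone P △ zone Q| = |zone P| + |zone Q| − 2·|zone P∩zone Q| = 32 + 103 − 63 = 72.00.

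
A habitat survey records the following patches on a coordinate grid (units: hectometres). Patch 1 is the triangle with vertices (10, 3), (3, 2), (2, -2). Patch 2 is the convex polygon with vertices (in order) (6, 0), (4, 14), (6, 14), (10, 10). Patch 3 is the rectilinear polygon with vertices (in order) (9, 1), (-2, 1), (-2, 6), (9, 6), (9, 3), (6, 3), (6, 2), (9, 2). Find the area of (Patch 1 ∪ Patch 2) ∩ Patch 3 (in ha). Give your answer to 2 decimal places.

|Patch 1 ∪ Patch 2| = 53.9191.
|(Patch 1 ∪ Patch 2) ∩ Patch 3| = 12.93.

12.93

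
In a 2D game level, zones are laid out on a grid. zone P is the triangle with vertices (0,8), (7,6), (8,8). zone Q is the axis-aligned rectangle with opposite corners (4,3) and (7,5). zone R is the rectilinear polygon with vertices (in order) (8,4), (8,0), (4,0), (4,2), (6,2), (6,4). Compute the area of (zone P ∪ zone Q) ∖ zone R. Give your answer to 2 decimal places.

13.00

|zone P ∪ zone Q| = 14.
|(zone P ∪ zone Q) ∩ zone R| = 1.
|(zone P ∪ zone Q) ∖ zone R| = 14 − 1 = 13.00.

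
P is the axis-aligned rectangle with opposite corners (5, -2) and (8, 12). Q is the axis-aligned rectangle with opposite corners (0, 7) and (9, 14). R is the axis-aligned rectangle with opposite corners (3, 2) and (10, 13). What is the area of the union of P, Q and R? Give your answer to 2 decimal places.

116.00

By inclusion–exclusion:
Individual areas: |P| = 42, |Q| = 63, |R| = 77.
|P∩Q|: x∈[5,8], y∈[7,12] → 3·5 = 15.
|P∩R|: x∈[5,8], y∈[2,12] → 3·10 = 30.
|Q∩R|: x∈[3,9], y∈[7,13] → 6·6 = 36.
|P∩Q∩R| = 15.
|P ∪ Q ∪ R| = 182 − 81 + 15 = 116.00.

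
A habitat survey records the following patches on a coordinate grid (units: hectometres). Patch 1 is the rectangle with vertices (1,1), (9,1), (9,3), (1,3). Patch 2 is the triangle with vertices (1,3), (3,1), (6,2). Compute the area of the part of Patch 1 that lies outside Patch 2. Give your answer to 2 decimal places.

|Patch 1| = 16, |Patch 1∩Patch 2| = 4.
|Patch 1 ∖ Patch 2| = |Patch 1| − |Patch 1∩Patch 2| = 16 − 4 = 12.00.

12.00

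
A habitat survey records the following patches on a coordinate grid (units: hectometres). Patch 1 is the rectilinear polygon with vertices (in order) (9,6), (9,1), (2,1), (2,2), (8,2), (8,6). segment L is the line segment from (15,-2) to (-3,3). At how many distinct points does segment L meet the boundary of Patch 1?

The segment meets the boundary at (2,1.611), (4.2,1).

2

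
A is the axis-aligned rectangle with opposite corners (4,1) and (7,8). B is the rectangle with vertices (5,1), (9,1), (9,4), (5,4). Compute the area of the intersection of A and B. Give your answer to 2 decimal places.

6.00

|A∩B|: x∈[5,7], y∈[1,4] → 2·3 = 6.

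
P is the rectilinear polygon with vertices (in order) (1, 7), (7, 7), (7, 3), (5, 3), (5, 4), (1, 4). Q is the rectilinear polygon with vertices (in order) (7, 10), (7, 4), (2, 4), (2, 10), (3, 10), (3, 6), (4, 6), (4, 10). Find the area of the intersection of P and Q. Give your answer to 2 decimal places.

14.00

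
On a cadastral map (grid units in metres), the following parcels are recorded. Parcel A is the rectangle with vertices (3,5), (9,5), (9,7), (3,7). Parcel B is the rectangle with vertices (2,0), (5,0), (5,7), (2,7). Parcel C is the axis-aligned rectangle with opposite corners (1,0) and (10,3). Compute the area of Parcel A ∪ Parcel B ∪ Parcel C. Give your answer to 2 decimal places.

47.00

By inclusion–exclusion:
Individual areas: |Parcel A| = 12, |Parcel B| = 21, |Parcel C| = 27.
|Parcel A∩Parcel B|: x∈[3,5], y∈[5,7] → 2·2 = 4.
|Parcel A∩Parcel C| = 0 (no overlap).
|Parcel B∩Parcel C|: x∈[2,5], y∈[0,3] → 3·3 = 9.
|Parcel A∩Parcel B∩Parcel C| = 0.
|Parcel A ∪ Parcel B ∪ Parcel C| = 60 − 13 + 0 = 47.00.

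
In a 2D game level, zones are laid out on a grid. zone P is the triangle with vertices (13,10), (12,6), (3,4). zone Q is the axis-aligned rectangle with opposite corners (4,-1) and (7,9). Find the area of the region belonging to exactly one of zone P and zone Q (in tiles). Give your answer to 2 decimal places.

41.33

|zone P| = 17, |zone Q| = 30, |zone P∩zone Q| = 2.8333.
|zone P △ zone Q| = |zone P| + |zone Q| − 2·|zone P∩zone Q| = 17 + 30 − 5.6667 = 41.33.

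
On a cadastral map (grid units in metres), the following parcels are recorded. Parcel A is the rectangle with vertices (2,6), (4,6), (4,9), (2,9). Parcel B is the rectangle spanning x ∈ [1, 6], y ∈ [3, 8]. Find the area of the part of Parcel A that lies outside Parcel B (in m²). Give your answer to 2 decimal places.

2.00

|Parcel A∩Parcel B|: x∈[2,4], y∈[6,8] → 2·2 = 4.
|Parcel A| = 6.
|Parcel A ∖ Parcel B| = |Parcel A| − |Parcel A∩Parcel B| = 6 − 4 = 2.00.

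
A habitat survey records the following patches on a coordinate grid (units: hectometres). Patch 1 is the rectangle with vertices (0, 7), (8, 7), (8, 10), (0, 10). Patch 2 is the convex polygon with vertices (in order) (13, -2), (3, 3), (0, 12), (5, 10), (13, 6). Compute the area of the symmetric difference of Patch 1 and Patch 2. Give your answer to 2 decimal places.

79.00

|Patch 1| = 24, |Patch 2| = 91.5, |Patch 1∩Patch 2| = 18.25.
|Patch 1 △ Patch 2| = |Patch 1| + |Patch 2| − 2·|Patch 1∩Patch 2| = 24 + 91.5 − 36.5 = 79.00.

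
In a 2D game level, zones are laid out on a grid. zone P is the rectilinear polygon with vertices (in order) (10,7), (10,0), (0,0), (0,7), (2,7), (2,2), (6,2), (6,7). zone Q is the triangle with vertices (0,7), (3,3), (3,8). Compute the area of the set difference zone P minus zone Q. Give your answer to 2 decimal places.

47.33

|zone P| = 50, |zone P∩zone Q| = 2.6667.
|zone P ∖ zone Q| = |zone P| − |zone P∩zone Q| = 50 − 2.6667 = 47.33.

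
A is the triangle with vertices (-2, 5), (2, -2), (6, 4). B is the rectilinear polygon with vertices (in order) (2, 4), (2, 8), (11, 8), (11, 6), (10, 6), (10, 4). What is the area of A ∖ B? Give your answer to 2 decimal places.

25.00

|A| = 26, |A∩B| = 1.
|A ∖ B| = |A| − |A∩B| = 26 − 1 = 25.00.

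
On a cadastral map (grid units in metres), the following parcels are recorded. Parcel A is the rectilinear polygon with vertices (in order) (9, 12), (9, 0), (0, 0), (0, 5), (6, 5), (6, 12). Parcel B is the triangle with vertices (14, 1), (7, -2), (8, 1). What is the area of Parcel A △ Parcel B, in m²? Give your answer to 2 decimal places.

72.67

|Parcel A| = 66, |Parcel B| = 9, |Parcel A∩Parcel B| = 1.1667.
|Parcel A △ Parcel B| = |Parcel A| + |Parcel B| − 2·|Parcel A∩Parcel B| = 66 + 9 − 2.3333 = 72.67.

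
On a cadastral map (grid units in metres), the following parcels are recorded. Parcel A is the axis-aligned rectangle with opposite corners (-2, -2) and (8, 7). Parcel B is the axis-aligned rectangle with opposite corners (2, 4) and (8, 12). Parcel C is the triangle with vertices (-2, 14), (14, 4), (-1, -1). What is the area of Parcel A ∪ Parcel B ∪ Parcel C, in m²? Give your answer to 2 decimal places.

By inclusion–exclusion:
Individual areas: |Parcel A| = 90, |Parcel B| = 48, |Parcel C| = 115.
|Parcel A∩Parcel B|: x∈[2,8], y∈[4,7] → 6·3 = 18.
|Parcel A∩Parcel C| = 60.6333.
|Parcel B∩Parcel C| = 33.75.
|Parcel A∩Parcel B∩Parcel C| = 18.
|Parcel A ∪ Parcel B ∪ Parcel C| = 253 − 112.3833 + 18 = 158.62.

158.62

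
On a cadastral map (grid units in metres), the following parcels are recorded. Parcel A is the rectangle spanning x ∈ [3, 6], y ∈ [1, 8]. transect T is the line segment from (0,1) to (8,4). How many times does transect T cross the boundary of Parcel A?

2

The segment meets the boundary at (6,3.25), (3,2.125).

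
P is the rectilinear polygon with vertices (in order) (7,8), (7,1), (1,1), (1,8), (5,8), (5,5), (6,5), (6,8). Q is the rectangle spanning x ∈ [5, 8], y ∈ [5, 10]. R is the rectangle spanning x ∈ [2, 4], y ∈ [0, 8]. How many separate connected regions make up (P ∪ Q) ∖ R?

2

(P ∪ Q) ∖ R splits into 2 disjoint pieces (area 30, area 7).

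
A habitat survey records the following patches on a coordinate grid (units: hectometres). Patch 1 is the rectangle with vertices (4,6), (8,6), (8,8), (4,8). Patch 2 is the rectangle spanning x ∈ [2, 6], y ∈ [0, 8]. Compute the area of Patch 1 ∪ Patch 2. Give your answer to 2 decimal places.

36.00

By inclusion–exclusion:
Individual areas: |Patch 1| = 8, |Patch 2| = 32.
|Patch 1∩Patch 2|: x∈[4,6], y∈[6,8] → 2·2 = 4.
|Patch 1 ∪ Patch 2| = 40 − 4 = 36.00.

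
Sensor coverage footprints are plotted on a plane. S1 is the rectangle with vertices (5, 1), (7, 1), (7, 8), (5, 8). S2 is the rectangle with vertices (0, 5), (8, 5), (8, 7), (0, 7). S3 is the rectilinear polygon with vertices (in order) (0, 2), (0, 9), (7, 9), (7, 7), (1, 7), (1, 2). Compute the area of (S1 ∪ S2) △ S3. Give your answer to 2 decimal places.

37.00

|S1 ∪ S2| = 26.
|(S1 ∪ S2) ∩ S3| = 4.
|(S1 ∪ S2) △ S3| = 26 + 19 − 8 = 37.00.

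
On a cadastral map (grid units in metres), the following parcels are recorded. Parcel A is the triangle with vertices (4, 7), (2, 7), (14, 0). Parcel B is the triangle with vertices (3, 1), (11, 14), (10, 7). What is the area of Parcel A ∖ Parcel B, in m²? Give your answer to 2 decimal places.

|Parcel A| = 7, |Parcel A∩Parcel B| = 1.2193.
|Parcel A ∖ Parcel B| = |Parcel A| − |Parcel A∩Parcel B| = 7 − 1.2193 = 5.78.

5.78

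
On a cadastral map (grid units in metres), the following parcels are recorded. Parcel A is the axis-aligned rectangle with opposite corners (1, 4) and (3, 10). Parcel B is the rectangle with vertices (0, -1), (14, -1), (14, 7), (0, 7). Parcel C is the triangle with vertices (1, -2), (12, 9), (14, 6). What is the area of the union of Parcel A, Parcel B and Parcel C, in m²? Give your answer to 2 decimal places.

By inclusion–exclusion:
Individual areas: |Parcel A| = 12, |Parcel B| = 112, |Parcel C| = 27.5.
|Parcel A∩Parcel B|: x∈[1,3], y∈[4,7] → 2·3 = 6.
|Parcel A∩Parcel C| = 0.
|Parcel B∩Parcel C| = 23.8542.
|Parcel A∩Parcel B∩Parcel C| = 0.
|Parcel A ∪ Parcel B ∪ Parcel C| = 151.5 − 29.8542 + 0 = 121.65.

121.65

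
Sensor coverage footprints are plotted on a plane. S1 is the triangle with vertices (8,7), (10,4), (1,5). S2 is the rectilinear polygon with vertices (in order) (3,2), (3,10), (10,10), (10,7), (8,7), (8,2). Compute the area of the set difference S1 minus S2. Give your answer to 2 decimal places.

|S1| = 12.5, |S1∩S2| = 8.9286.
|S1 ∖ S2| = |S1| − |S1∩S2| = 12.5 − 8.9286 = 3.57.

3.57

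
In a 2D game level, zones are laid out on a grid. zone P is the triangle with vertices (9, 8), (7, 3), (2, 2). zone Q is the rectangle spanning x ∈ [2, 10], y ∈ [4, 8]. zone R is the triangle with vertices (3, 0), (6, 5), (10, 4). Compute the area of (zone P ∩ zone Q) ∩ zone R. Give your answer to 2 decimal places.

The region (zone P ∩ zone Q) ∩ zone R is the polygon with vertices (5.4,4), (6,5), (7.636,4.591), (7.4,4).
By the shoelace formula its area is 1.53.

1.53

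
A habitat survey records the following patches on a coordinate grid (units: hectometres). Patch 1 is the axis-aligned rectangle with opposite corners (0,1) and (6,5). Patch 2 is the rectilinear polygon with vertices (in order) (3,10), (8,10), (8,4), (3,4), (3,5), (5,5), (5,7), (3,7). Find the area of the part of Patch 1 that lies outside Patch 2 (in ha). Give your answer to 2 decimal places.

|Patch 1| = 24, |Patch 1∩Patch 2| = 3.
|Patch 1 ∖ Patch 2| = |Patch 1| − |Patch 1∩Patch 2| = 24 − 3 = 21.00.

21.00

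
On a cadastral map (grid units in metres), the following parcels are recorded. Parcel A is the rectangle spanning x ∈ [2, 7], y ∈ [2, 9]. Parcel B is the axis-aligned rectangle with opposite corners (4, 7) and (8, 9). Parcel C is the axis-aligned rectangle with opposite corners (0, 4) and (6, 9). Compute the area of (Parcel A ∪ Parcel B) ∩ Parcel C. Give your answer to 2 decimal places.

The region (Parcel A ∪ Parcel B) ∩ Parcel C is the polygon with vertices (2,9), (4,9), (6,9), (6,4), (2,4).
By the shoelace formula its area is 20.00.

20.00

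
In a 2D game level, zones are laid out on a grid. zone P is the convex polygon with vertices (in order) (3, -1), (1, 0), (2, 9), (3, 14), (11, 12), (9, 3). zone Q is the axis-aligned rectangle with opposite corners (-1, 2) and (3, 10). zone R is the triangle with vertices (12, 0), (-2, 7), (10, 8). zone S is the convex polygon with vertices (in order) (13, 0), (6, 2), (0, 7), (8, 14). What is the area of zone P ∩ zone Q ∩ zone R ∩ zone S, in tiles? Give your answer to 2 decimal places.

The intersection is the polygon with vertices (1.813,7.318), (3,7.417), (3,4.5), (1.627,5.644).
By the shoelace formula its area is 2.99.

2.99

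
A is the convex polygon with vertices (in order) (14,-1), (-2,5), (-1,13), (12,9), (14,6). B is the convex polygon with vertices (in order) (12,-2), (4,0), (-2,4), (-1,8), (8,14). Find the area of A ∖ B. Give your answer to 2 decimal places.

|A| = 135, |A∩B| = 87.0723.
|A ∖ B| = |A| − |A∩B| = 135 − 87.0723 = 47.93.

47.93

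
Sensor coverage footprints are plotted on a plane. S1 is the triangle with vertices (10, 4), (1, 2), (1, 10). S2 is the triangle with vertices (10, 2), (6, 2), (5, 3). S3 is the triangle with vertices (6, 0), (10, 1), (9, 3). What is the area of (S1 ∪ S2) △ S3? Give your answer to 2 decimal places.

41.88

|S1 ∪ S2| = 37.9904.
|(S1 ∪ S2) ∩ S3| = 0.3056.
|(S1 ∪ S2) △ S3| = 37.9904 + 4.5 − 0.6111 = 41.88.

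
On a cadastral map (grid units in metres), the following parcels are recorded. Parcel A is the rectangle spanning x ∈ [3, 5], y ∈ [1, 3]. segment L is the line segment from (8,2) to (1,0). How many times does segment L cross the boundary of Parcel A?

2

The segment meets the boundary at (4.5,1), (5,1.143).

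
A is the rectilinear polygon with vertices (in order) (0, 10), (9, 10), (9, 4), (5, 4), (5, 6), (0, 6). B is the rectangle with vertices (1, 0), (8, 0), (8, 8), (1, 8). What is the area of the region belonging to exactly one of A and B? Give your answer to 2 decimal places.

60.00

|A| = 44, |B| = 56, |A∩B| = 20.
|A △ B| = |A| + |B| − 2·|A∩B| = 44 + 56 − 40 = 60.00.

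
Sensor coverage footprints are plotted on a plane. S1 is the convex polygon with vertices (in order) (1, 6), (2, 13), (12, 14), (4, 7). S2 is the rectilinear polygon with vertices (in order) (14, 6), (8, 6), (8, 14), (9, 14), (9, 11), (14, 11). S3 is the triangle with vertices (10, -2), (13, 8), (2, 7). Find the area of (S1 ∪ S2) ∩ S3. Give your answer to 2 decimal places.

8.98

|S1 ∪ S2| = 71.2875.
|(S1 ∪ S2) ∩ S3| = 8.98.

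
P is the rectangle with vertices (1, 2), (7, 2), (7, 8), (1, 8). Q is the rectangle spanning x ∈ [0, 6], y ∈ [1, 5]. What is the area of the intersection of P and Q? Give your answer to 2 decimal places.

|P∩Q|: x∈[1,6], y∈[2,5] → 5·3 = 15.

15.00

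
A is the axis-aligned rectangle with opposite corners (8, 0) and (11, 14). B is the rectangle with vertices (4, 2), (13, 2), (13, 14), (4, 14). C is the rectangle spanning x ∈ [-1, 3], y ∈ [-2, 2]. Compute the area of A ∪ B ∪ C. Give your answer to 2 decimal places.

By inclusion–exclusion:
Individual areas: |A| = 42, |B| = 108, |C| = 16.
|A∩B|: x∈[8,11], y∈[2,14] → 3·12 = 36.
|A∩C| = 0 (no overlap).
|B∩C| = 0 (no overlap).
|A∩B∩C| = 0.
|A ∪ B ∪ C| = 166 − 36 + 0 = 130.00.

130.00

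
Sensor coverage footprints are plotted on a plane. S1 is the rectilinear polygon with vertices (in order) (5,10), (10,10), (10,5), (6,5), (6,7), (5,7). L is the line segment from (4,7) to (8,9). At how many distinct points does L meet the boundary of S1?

The segment meets the boundary at (5,7.5).

1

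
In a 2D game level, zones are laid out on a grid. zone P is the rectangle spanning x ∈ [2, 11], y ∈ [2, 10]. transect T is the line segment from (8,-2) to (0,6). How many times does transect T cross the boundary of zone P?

The segment meets the boundary at (2,4), (4,2).

2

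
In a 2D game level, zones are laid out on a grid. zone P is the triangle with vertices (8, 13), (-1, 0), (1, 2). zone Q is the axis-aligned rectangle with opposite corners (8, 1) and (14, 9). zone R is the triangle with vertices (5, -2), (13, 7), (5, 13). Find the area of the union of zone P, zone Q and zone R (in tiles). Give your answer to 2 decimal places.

90.10

By inclusion–exclusion:
Individual areas: |zone P| = 4, |zone Q| = 48, |zone R| = 60.
|zone P∩zone Q| = 0.
|zone P∩zone R| = 0.5083.
|zone Q∩zone R| = 21.3958.
|zone P∩zone Q∩zone R| = 0.
|zone P ∪ zone Q ∪ zone R| = 112 − 21.9042 + 0 = 90.10.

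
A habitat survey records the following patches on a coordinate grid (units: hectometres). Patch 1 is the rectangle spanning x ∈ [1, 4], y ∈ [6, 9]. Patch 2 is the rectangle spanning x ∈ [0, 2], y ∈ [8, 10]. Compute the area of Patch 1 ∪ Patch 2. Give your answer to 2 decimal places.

12.00

By inclusion–exclusion:
Individual areas: |Patch 1| = 9, |Patch 2| = 4.
|Patch 1∩Patch 2|: x∈[1,2], y∈[8,9] → 1·1 = 1.
|Patch 1 ∪ Patch 2| = 13 − 1 = 12.00.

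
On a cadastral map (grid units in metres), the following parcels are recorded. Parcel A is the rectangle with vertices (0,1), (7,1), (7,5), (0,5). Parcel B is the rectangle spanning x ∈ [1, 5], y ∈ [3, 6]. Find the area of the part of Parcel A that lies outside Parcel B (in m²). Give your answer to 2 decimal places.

20.00

|Parcel A∩Parcel B|: x∈[1,5], y∈[3,5] → 4·2 = 8.
|Parcel A| = 28.
|Parcel A ∖ Parcel B| = |Parcel A| − |Parcel A∩Parcel B| = 28 − 8 = 20.00.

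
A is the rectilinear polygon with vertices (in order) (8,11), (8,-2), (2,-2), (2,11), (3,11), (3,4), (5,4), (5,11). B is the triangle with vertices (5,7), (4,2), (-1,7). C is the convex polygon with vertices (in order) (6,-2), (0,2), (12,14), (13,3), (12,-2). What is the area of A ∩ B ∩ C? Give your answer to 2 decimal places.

2.90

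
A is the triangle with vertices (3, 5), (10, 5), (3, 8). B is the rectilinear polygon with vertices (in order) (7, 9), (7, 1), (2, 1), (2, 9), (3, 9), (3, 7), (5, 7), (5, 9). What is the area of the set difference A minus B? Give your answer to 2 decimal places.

|A| = 10.5, |A∩B| = 7.4286.
|A ∖ B| = |A| − |A∩B| = 10.5 − 7.4286 = 3.07.

3.07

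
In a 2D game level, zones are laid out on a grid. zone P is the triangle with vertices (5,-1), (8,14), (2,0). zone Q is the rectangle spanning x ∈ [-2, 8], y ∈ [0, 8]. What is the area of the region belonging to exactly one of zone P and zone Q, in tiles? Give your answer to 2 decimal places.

|zone P| = 24, |zone Q| = 80, |zone P∩zone Q| = 18.2857.
|zone P △ zone Q| = |zone P| + |zone Q| − 2·|zone P∩zone Q| = 24 + 80 − 36.5714 = 67.43.

67.43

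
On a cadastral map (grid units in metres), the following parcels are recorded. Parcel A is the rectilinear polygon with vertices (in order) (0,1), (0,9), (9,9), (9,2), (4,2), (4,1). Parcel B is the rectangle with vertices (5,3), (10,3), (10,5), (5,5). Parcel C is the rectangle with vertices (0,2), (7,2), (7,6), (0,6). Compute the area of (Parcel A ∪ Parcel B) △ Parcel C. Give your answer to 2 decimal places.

|Parcel A ∪ Parcel B| = 69.
|(Parcel A ∪ Parcel B) ∩ Parcel C| = 28.
|(Parcel A ∪ Parcel B) △ Parcel C| = 69 + 28 − 56 = 41.00.

41.00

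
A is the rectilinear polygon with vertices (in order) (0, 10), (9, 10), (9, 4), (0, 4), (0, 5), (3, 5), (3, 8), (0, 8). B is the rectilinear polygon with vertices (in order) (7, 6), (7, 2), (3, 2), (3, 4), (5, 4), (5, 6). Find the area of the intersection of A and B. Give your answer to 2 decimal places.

4.00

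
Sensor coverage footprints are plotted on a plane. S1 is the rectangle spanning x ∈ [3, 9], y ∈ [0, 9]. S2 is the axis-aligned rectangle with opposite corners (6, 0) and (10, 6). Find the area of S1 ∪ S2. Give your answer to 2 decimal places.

60.00

By inclusion–exclusion:
Individual areas: |S1| = 54, |S2| = 24.
|S1∩S2|: x∈[6,9], y∈[0,6] → 3·6 = 18.
|S1 ∪ S2| = 78 − 18 = 60.00.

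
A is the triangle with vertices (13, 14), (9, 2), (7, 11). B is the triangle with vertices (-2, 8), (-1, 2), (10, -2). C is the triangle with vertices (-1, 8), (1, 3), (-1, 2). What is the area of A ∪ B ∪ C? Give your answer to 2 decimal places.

61.21

By inclusion–exclusion:
Individual areas: |A| = 30, |B| = 31, |C| = 6.
|A∩B| = 0.
|A∩C| = 0.
|B∩C| = 5.7917.
|A∩B∩C| = 0.
|A ∪ B ∪ C| = 67 − 5.7917 + 0 = 61.21.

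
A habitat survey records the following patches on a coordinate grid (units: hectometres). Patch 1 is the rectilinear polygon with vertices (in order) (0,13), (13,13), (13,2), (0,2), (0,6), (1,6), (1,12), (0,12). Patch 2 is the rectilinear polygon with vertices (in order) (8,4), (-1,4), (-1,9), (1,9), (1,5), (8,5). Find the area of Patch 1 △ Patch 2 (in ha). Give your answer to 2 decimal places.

136.00

|Patch 1| = 137, |Patch 2| = 17, |Patch 1∩Patch 2| = 9.
|Patch 1 △ Patch 2| = |Patch 1| + |Patch 2| − 2·|Patch 1∩Patch 2| = 137 + 17 − 18 = 136.00.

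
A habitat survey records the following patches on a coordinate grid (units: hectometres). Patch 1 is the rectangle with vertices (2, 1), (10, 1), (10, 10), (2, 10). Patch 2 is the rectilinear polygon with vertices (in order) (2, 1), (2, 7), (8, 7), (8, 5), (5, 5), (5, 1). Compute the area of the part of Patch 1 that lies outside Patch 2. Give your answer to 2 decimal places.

48.00

|Patch 1| = 72, |Patch 1∩Patch 2| = 24.
|Patch 1 ∖ Patch 2| = |Patch 1| − |Patch 1∩Patch 2| = 72 − 24 = 48.00.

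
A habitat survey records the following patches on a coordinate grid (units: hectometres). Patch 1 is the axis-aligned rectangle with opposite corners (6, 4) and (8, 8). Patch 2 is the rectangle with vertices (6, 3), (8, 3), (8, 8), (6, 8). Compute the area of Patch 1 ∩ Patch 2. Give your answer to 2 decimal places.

|Patch 1∩Patch 2|: x∈[6,8], y∈[4,8] → 2·4 = 8.

8.00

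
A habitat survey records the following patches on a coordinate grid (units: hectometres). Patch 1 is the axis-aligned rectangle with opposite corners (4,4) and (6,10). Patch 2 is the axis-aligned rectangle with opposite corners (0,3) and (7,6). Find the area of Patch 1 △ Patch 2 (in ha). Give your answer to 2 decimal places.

25.00

|Patch 1∩Patch 2|: x∈[4,6], y∈[4,6] → 2·2 = 4.
|Patch 1 △ Patch 2| = |Patch 1| + |Patch 2| − 2·|Patch 1∩Patch 2| = 12 + 21 − 8 = 25.00.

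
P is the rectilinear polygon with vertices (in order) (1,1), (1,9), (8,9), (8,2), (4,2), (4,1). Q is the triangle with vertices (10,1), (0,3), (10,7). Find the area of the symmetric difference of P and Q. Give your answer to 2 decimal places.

46.00

|P| = 52, |Q| = 30, |P∩Q| = 18.
|P △ Q| = |P| + |Q| − 2·|P∩Q| = 52 + 30 − 36 = 46.00.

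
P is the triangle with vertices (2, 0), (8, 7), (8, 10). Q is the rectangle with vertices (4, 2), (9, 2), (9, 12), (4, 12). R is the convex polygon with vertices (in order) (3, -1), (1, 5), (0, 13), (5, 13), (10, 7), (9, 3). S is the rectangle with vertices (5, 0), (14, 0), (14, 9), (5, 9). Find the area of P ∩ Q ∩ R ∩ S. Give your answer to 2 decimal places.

The intersection is the polygon with vertices (5,3.5), (5,5), (7.4,9), (8,9), (8,7).
By the shoelace formula its area is 6.45.

6.45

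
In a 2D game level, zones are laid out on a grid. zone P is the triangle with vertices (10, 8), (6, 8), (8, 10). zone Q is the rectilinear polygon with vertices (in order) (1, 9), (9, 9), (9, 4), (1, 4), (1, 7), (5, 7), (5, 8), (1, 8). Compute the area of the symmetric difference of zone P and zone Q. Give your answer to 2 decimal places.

|zone P| = 4, |zone Q| = 36, |zone P∩zone Q| = 2.5.
|zone P △ zone Q| = |zone P| + |zone Q| − 2·|zone P∩zone Q| = 4 + 36 − 5 = 35.00.

35.00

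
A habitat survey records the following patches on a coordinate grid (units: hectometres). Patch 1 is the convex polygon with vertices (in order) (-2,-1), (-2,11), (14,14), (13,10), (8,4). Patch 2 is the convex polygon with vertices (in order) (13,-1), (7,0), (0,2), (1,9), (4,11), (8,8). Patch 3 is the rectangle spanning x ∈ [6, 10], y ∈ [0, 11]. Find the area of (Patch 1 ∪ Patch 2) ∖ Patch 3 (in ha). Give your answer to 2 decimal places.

|Patch 1 ∪ Patch 2| = 167.3788.
|(Patch 1 ∪ Patch 2) ∩ Patch 3| = 43.1905.
|(Patch 1 ∪ Patch 2) ∖ Patch 3| = 167.3788 − 43.1905 = 124.19.

124.19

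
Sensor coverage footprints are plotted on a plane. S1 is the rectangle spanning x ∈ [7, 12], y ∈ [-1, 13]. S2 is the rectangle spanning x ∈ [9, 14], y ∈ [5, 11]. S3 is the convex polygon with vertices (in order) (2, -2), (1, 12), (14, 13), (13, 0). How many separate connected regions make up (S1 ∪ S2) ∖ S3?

(S1 ∪ S2) ∖ S3 splits into 3 disjoint pieces (area 1.8409, area 1.7308, area 2.3077).

3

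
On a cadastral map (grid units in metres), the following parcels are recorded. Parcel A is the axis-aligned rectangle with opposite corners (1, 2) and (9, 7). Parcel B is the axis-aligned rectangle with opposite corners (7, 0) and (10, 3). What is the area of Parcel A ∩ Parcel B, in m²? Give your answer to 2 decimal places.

2.00

|Parcel A∩Parcel B|: x∈[7,9], y∈[2,3] → 2·1 = 2.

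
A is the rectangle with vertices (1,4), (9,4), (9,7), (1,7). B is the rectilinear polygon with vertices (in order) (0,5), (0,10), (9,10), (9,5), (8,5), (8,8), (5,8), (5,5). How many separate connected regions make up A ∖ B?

1

A ∖ B is a single connected region.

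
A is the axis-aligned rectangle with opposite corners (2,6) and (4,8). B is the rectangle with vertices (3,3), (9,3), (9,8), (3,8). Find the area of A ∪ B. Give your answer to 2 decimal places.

32.00

By inclusion–exclusion:
Individual areas: |A| = 4, |B| = 30.
|A∩B|: x∈[3,4], y∈[6,8] → 1·2 = 2.
|A ∪ B| = 34 − 2 = 32.00.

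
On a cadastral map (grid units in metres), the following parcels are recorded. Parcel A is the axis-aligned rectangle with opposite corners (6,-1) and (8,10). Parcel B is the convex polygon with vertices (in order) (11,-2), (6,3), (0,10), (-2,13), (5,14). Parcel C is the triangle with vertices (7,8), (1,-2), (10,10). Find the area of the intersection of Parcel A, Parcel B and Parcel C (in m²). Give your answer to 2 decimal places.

2.66

The intersection is the polygon with vertices (6,6.333), (7,8), (7.2,8.133), (7.667,6.889), (6,4.667).
By the shoelace formula its area is 2.66.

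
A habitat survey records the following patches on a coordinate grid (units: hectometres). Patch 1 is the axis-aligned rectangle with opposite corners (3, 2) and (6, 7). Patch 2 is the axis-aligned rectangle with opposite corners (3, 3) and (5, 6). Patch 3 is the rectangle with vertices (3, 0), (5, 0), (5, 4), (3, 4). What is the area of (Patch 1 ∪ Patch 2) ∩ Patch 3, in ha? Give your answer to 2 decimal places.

The region (Patch 1 ∪ Patch 2) ∩ Patch 3 is the polygon with vertices (3,2), (3,3), (3,4), (5,4), (5,2).
By the shoelace formula its area is 4.00.

4.00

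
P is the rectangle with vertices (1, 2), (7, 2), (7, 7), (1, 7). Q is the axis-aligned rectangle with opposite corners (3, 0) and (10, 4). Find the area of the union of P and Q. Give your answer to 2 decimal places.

By inclusion–exclusion:
Individual areas: |P| = 30, |Q| = 28.
|P∩Q|: x∈[3,7], y∈[2,4] → 4·2 = 8.
|P ∪ Q| = 58 − 8 = 50.00.

50.00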